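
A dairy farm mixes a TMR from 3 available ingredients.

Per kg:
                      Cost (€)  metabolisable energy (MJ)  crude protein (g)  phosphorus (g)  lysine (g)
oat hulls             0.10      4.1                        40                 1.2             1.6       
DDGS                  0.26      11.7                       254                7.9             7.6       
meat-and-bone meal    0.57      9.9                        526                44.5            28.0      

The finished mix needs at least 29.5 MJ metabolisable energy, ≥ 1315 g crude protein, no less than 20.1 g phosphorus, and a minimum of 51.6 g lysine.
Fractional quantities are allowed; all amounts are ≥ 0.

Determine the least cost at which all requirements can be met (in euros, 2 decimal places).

€1.38

Treat it as an LP. Let x1 = kg of oat hulls, x2 = kg of DDGS, x3 = kg of meat-and-bone meal.
min 0.1x1 + 0.26x2 + 0.57x3 s.t.:
  4.1x1 + 11.7x2 + 9.9x3 ≥ 29.5   (metabolisable energy)
  40x1 + 254x2 + 526x3 ≥ 1315   (crude protein)
  1.2x1 + 7.9x2 + 44.5x3 ≥ 20.1   (phosphorus)
  1.6x1 + 7.6x2 + 28x3 ≥ 51.6   (lysine)
  x1, x2, x3 ≥ 0.
The optimal basis is {DDGS, meat-and-bone meal}; oat hulls drops out. The crude protein and lysine requirements are met with equality.
Optimal quantities: DDGS = 3.108 kg, meat-and-bone meal = 0.9994 kg.
Cost = 0.26·3.108 + 0.57·0.9994 = 1.3777.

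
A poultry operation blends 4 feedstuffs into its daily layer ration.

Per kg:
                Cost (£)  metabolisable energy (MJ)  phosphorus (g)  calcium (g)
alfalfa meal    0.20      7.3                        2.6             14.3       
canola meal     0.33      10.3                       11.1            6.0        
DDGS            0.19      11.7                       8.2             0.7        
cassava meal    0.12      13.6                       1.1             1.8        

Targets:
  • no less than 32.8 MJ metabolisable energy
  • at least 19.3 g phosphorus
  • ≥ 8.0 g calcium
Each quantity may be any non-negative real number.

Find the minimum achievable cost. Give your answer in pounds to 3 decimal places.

Set it up as a linear program. Let x1 = kg of alfalfa meal, x2 = kg of canola meal, x3 = kg of DDGS, x4 = kg of cassava meal.
Minimise 0.2x1 + 0.33x2 + 0.19x3 + 0.12x4 s.t.:
  7.3x1 + 10.3x2 + 11.7x3 + 13.6x4 ≥ 32.8   (metabolisable energy)
  2.6x1 + 11.1x2 + 8.2x3 + 1.1x4 ≥ 19.3   (phosphorus)
  14.3x1 + 6x2 + 0.7x3 + 1.8x4 ≥ 8   (calcium)
  x1, x2, x3, x4 ≥ 0.
The optimal basis is {alfalfa meal, DDGS, cassava meal}; canola meal drops out. There the metabolisable energy, phosphorus, calcium constraints are tight.
Optimal quantities: alfalfa meal = 0.4132 kg, DDGS = 2.181 kg, cassava meal = 0.3141 kg.
Objective = 0.2·0.4132 + 0.19·2.181 + 0.12·0.3141 = 0.53472.

£0.535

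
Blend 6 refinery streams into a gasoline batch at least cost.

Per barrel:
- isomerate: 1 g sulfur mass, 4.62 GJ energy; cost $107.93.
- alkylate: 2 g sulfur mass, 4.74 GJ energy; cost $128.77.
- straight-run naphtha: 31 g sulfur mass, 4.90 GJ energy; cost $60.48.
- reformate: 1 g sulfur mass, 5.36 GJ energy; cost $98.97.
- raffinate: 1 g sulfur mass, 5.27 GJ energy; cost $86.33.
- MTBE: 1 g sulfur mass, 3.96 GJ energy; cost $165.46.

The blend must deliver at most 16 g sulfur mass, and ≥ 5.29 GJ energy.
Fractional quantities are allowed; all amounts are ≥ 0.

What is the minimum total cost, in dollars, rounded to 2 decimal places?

Let x1 = barrels of isomerate, x2 = barrels of alkylate, x3 = barrels of straight-run naphtha, x4 = barrels of reformate, x5 = barrels of raffinate, x6 = barrels of MTBE.
min 107.93x1 + 128.77x2 + 60.48x3 + 98.97x4 + 86.33x5 + 165.46x6 subject to:
  1x1 + 2x2 + 31x3 + 1x4 + 1x5 + 1x6 ≤ 16   (sulfur mass)
  4.62x1 + 4.74x2 + 4.9x3 + 5.36x4 + 5.27x5 + 3.96x6 ≥ 5.29   (energy)
  x1, x2, x3, x4, x5, x6 ≥ 0.
At the optimum only straight-run naphtha, raffinate are positive (isomerate, alkylate, reformate, MTBE = 0). The sulfur mass and energy requirements are met with equality.
That vertex is x3 = 0.4987, x5 = 0.5401.
Hence cost = 60.48·0.4987 + 86.33·0.5401 = $76.7882.

$76.79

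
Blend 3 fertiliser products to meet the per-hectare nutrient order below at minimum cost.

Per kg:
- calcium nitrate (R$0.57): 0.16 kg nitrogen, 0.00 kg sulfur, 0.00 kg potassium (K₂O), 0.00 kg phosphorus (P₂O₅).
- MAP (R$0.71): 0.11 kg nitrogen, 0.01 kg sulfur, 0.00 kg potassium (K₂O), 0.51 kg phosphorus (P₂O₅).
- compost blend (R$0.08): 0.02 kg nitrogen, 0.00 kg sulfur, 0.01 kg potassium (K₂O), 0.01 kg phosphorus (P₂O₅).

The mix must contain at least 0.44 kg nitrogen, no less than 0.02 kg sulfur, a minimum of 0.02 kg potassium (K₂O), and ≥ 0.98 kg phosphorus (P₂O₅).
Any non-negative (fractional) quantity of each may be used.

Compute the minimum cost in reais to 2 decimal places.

Let x1 = kg of calcium nitrate, x2 = kg of MAP, x3 = kg of compost blend.
Minimize 0.57x1 + 0.71x2 + 0.08x3 s.t.:
  0.16x1 + 0.11x2 + 0.02x3 ≥ 0.44   (nitrogen)
  0.01x2 ≥ 0.02   (sulfur)
  0.01x3 ≥ 0.02   (potassium (K₂O))
  0.51x2 + 0.01x3 ≥ 0.98   (phosphorus (P₂O₅))
  x1, x2, x3 ≥ 0.
All 3 inputs are positive at the optimum. The nitrogen, sulfur, potassium (K₂O) requirements are met with equality.
So calcium nitrate = 1.125 kg, MAP = 2 kg, compost blend = 2 kg.
Total cost: 0.57·1.125 + 0.71·2 + 0.08·2 = 2.2213.

R$2.22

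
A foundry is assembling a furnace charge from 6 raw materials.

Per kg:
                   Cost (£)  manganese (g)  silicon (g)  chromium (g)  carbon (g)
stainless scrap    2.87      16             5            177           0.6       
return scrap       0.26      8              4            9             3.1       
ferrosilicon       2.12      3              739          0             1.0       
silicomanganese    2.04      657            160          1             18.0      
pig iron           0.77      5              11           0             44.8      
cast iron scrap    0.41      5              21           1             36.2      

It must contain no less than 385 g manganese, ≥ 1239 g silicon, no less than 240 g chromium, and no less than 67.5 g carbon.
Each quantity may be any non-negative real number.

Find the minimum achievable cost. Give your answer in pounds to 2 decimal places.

Set it up as a linear program. Let x1 = kg of stainless scrap, x2 = kg of return scrap, x3 = kg of ferrosilicon, x4 = kg of silicomanganese, x5 = kg of pig iron, x6 = kg of cast iron scrap.
min 2.87x1 + 0.26x2 + 2.12x3 + 2.04x4 + 0.77x5 + 0.41x6 with:
  16x1 + 8x2 + 3x3 + 657x4 + 5x5 + 5x6 ≥ 385   (manganese)
  5x1 + 4x2 + 739x3 + 160x4 + 11x5 + 21x6 ≥ 1239   (silicon)
  177x1 + 9x2 + 1x4 + 1x6 ≥ 240   (chromium)
  0.6x1 + 3.1x2 + 1x3 + 18x4 + 44.8x5 + 36.2x6 ≥ 67.5   (carbon)
  x1, x2, x3, x4, x5, x6 ≥ 0.
At the optimum only stainless scrap, ferrosilicon, silicomanganese, cast iron scrap are positive (return scrap, pig iron = 0). Binding constraints: manganese, silicon, chromium, carbon.
So stainless scrap = 1.3442 kg, ferrosilicon = 1.5081 kg, silicomanganese = 0.53469 kg, cast iron scrap = 1.5348 kg.
Total cost: 2.87·1.3442 + 2.12·1.5081 + 2.04·0.53469 + 0.41·1.5348 = 8.7751.

£8.78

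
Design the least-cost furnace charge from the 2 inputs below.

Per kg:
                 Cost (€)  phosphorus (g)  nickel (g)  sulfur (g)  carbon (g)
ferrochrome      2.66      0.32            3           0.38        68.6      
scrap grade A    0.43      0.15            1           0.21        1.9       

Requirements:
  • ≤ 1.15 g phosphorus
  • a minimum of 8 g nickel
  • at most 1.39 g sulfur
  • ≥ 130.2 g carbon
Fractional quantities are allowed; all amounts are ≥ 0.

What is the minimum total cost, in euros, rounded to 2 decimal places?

€5.94

Let x1 = kg of ferrochrome, x2 = kg of scrap grade A.
min 2.66x1 + 0.43x2 s.t.:
  0.32x1 + 0.15x2 ≤ 1.15   (phosphorus)
  3x1 + 1x2 ≥ 8   (nickel)
  0.38x1 + 0.21x2 ≤ 1.39   (sulfur)
  68.6x1 + 1.9x2 ≥ 130.2   (carbon)
  x1, x2 ≥ 0.
Both inputs are positive at the optimum. The nickel and carbon requirements are met with equality.
Optimal quantities: ferrochrome = 1.828 kg, scrap grade A = 2.515 kg.
Hence cost = 2.66·1.828 + 0.43·2.515 = €5.9439.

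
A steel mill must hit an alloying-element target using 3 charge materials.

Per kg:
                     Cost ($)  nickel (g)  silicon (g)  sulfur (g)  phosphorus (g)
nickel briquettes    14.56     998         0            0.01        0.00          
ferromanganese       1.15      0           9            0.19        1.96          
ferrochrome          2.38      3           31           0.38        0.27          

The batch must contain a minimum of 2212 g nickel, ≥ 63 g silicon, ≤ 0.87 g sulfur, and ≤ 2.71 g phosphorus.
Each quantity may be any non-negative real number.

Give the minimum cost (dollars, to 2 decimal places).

$37.02

Let x1 = kg of nickel briquettes, x2 = kg of ferromanganese, x3 = kg of ferrochrome.
Minimise 14.56x1 + 1.15x2 + 2.38x3 with:
  998x1 + 3x3 ≥ 2212   (nickel)
  9x2 + 31x3 ≥ 63   (silicon)
  0.01x1 + 0.19x2 + 0.38x3 ≤ 0.87   (sulfur)
  1.96x2 + 0.27x3 ≤ 2.71   (phosphorus)
  x1, x2, x3 ≥ 0.
The cheapest feasible vertex uses only nickel briquettes, ferrochrome; ferromanganese is not used. There the nickel and silicon constraints are tight.
Solving gives x1 = 2.2103, x3 = 2.0323.
Objective = 14.56·2.2103 + 2.38·2.0323 = 37.0188.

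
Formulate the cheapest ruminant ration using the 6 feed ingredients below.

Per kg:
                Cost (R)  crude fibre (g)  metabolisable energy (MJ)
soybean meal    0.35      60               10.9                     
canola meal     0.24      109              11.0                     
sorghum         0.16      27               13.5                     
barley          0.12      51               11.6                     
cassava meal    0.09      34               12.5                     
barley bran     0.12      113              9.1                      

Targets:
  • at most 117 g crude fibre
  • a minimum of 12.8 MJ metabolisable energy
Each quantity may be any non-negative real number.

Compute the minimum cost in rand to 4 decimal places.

R0.0922

This is a linear program. Let x1 = kg of soybean meal, x2 = kg of canola meal, x3 = kg of sorghum, x4 = kg of barley, x5 = kg of cassava meal, x6 = kg of barley bran.
Minimize 0.35x1 + 0.24x2 + 0.16x3 + 0.12x4 + 0.09x5 + 0.12x6 subject to:
  60x1 + 109x2 + 27x3 + 51x4 + 34x5 + 113x6 ≤ 117   (crude fibre)
  10.9x1 + 11x2 + 13.5x3 + 11.6x4 + 12.5x5 + 9.1x6 ≥ 12.8   (metabolisable energy)
  x1, x2, x3, x4, x5, x6 ≥ 0.
The optimal basis is {cassava meal}; soybean meal, canola meal, sorghum, barley, barley bran drop out. The metabolisable energy requirement is met with equality.
So cassava meal = 1.024 kg.
Objective = 0.09·1.024 = 0.092160.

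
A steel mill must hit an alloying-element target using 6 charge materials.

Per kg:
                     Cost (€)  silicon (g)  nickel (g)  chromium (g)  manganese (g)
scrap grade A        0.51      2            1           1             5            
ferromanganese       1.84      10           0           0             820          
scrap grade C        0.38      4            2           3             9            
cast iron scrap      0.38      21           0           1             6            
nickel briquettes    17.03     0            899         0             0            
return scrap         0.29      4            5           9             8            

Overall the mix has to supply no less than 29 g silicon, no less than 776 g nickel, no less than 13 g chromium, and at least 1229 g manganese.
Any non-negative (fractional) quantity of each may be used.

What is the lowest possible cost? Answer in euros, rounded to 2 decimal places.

€17.86

Let x1 = kg of scrap grade A, x2 = kg of ferromanganese, x3 = kg of scrap grade C, x4 = kg of cast iron scrap, x5 = kg of nickel briquettes, x6 = kg of return scrap.
min 0.51x1 + 1.84x2 + 0.38x3 + 0.38x4 + 17.03x5 + 0.29x6 subject to:
  2x1 + 10x2 + 4x3 + 21x4 + 4x6 ≥ 29   (silicon)
  1x1 + 2x3 + 899x5 + 5x6 ≥ 776   (nickel)
  1x1 + 3x3 + 1x4 + 9x6 ≥ 13   (chromium)
  5x1 + 820x2 + 9x3 + 6x4 + 8x6 ≥ 1229   (manganese)
  x1, x2, x3, x4, x5, x6 ≥ 0.
At the optimum only ferromanganese, cast iron scrap, nickel briquettes, return scrap are positive (scrap grade A, scrap grade C = 0). The silicon, nickel, chromium, manganese requirements are met with equality.
Optimal quantities: ferromanganese = 1.482 kg, cast iron scrap = 0.4087 kg, nickel briquettes = 0.8554 kg, return scrap = 1.399 kg.
Total cost: 1.84·1.482 + 0.38·0.4087 + 17.03·0.8554 + 0.29·1.399 = 17.8554.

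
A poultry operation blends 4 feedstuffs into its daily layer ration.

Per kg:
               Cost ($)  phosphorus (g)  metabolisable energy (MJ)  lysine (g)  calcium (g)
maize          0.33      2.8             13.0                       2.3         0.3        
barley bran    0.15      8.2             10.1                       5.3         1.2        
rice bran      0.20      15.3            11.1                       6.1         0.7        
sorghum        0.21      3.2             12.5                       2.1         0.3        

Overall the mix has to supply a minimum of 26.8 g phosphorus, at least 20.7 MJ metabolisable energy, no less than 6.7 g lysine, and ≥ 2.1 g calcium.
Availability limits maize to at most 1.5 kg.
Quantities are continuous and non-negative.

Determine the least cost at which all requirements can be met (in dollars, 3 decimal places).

$0.396

Treat it as an LP. Let x1 = kg of maize, x2 = kg of barley bran, x3 = kg of rice bran, x4 = kg of sorghum.
min 0.33x1 + 0.15x2 + 0.2x3 + 0.21x4 s.t.:
  2.8x1 + 8.2x2 + 15.3x3 + 3.2x4 ≥ 26.8   (phosphorus)
  13x1 + 10.1x2 + 11.1x3 + 12.5x4 ≥ 20.7   (metabolisable energy)
  2.3x1 + 5.3x2 + 6.1x3 + 2.1x4 ≥ 6.7   (lysine)
  0.3x1 + 1.2x2 + 0.7x3 + 0.3x4 ≥ 2.1   (calcium)
  x1 ≤ 1.5
  x1, x2, x3, x4 ≥ 0.
The optimal basis is {barley bran, rice bran}; maize, sorghum drop out. The phosphorus and calcium requirements are met with equality.
Solving gives x2 = 1.059, x3 = 1.184.
Hence cost = 0.15·1.059 + 0.2·1.184 = $0.39565.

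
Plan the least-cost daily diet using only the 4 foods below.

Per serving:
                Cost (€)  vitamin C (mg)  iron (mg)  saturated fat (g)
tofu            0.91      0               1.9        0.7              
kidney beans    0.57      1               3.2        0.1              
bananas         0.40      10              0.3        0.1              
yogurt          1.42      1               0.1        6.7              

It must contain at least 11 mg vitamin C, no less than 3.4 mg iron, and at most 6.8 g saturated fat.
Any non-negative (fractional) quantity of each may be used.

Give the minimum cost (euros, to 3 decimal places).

€0.953

This is a linear program. Let x1 = servings of tofu, x2 = servings of kidney beans, x3 = servings of bananas, x4 = servings of yogurt.
Minimise 0.91x1 + 0.57x2 + 0.4x3 + 1.42x4 with:
  1x2 + 10x3 + 1x4 ≥ 11   (vitamin C)
  1.9x1 + 3.2x2 + 0.3x3 + 0.1x4 ≥ 3.4   (iron)
  0.7x1 + 0.1x2 + 0.1x3 + 6.7x4 ≤ 6.8   (saturated fat)
  x1, x2, x3, x4 ≥ 0.
The cheapest feasible vertex uses only kidney beans, bananas; tofu, yogurt are not used. The vitamin C and iron requirements are met with equality.
Optimal quantities: kidney beans = 0.9685 servings, bananas = 1.003 servings.
Total cost: 0.57·0.9685 + 0.4·1.003 = 0.95325.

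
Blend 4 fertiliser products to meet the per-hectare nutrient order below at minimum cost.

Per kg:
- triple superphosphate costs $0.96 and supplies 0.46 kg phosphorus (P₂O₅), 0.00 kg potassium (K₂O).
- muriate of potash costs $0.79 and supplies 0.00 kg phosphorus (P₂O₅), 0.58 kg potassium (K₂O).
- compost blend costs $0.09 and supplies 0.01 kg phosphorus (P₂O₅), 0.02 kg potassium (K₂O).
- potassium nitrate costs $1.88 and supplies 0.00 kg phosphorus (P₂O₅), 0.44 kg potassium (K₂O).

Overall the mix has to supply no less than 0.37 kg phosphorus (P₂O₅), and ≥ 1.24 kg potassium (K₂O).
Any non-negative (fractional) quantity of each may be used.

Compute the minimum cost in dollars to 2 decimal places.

Let x1 = kg of triple superphosphate, x2 = kg of muriate of potash, x3 = kg of compost blend, x4 = kg of potassium nitrate.
Minimize 0.96x1 + 0.79x2 + 0.09x3 + 1.88x4 with:
  0.46x1 + 0.01x3 ≥ 0.37   (phosphorus (P₂O₅))
  0.58x2 + 0.02x3 + 0.44x4 ≥ 1.24   (potassium (K₂O))
  x1, x2, x3, x4 ≥ 0.
The optimal basis is {triple superphosphate, muriate of potash}; compost blend, potassium nitrate drop out. The phosphorus (P₂O₅) and potassium (K₂O) requirements are met with equality.
That vertex is x1 = 0.8043, x2 = 2.138.
Cost = 0.96·0.8043 + 0.79·2.138 = 2.4611.

$2.46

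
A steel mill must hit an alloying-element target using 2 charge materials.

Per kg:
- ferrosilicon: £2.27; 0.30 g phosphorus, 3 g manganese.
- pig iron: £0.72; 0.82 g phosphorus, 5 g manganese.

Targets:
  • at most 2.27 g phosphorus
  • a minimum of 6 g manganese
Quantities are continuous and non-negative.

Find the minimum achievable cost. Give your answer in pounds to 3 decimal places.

This is a linear program. Let x1 = kg of ferrosilicon, x2 = kg of pig iron.
Minimize 2.27x1 + 0.72x2 s.t.:
  0.3x1 + 0.82x2 ≤ 2.27   (phosphorus)
  3x1 + 5x2 ≥ 6   (manganese)
  x1, x2 ≥ 0.
The cheapest feasible vertex uses only pig iron; ferrosilicon is not used. There the manganese constraint is tight.
Solving gives x2 = 1.2.
Total cost: 0.72·1.2 = 0.86400.

£0.864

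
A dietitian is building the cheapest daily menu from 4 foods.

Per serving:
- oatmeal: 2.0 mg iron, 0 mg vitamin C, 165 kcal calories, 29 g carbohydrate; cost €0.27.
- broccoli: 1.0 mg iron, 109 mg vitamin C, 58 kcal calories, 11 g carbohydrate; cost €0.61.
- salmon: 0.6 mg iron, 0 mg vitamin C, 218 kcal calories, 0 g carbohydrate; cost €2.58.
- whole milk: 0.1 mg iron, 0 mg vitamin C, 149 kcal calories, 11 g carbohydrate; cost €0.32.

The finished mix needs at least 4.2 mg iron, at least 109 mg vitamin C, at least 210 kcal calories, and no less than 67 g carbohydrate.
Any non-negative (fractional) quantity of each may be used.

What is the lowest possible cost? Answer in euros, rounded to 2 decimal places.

This is a linear program. Let x1 = servings of oatmeal, x2 = servings of broccoli, x3 = servings of salmon, x4 = servings of whole milk.
min 0.27x1 + 0.61x2 + 2.58x3 + 0.32x4 with:
  2x1 + 1x2 + 0.6x3 + 0.1x4 ≥ 4.2   (iron)
  109x2 ≥ 109   (vitamin C)
  165x1 + 58x2 + 218x3 + 149x4 ≥ 210   (calories)
  29x1 + 11x2 + 11x4 ≥ 67   (carbohydrate)
  x1, x2, x3, x4 ≥ 0.
The minimum-cost mix takes nothing from salmon, whole milk — only oatmeal, broccoli. Binding constraints: vitamin C and carbohydrate.
Optimal quantities: oatmeal = 1.931 servings, broccoli = 1 serving.
Cost = 0.27·1.931 + 0.61·1 = 1.1314.

€1.13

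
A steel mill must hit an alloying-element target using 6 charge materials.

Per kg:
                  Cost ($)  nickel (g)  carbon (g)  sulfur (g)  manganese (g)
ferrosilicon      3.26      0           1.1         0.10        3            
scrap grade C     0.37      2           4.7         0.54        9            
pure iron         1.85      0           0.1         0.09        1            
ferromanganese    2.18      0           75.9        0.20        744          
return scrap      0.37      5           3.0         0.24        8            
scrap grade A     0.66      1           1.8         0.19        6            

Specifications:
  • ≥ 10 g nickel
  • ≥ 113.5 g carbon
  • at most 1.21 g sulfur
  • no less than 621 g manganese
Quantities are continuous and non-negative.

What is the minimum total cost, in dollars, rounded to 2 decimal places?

Let x1 = kg of ferrosilicon, x2 = kg of scrap grade C, x3 = kg of pure iron, x4 = kg of ferromanganese, x5 = kg of return scrap, x6 = kg of scrap grade A.
min 3.26x1 + 0.37x2 + 1.85x3 + 2.18x4 + 0.37x5 + 0.66x6 subject to:
  2x2 + 5x5 + 1x6 ≥ 10   (nickel)
  1.1x1 + 4.7x2 + 0.1x3 + 75.9x4 + 3x5 + 1.8x6 ≥ 113.5   (carbon)
  0.1x1 + 0.54x2 + 0.09x3 + 0.2x4 + 0.24x5 + 0.19x6 ≤ 1.21   (sulfur)
  3x1 + 9x2 + 1x3 + 744x4 + 8x5 + 6x6 ≥ 621   (manganese)
  x1, x2, x3, x4, x5, x6 ≥ 0.
The cheapest feasible vertex uses only ferromanganese, return scrap; ferrosilicon, scrap grade C, pure iron, scrap grade A are not used. Binding constraints: nickel and carbon.
That vertex is x4 = 1.416, x5 = 2.
Total cost: 2.18·1.416 + 0.37·2 = 3.8269.

$3.83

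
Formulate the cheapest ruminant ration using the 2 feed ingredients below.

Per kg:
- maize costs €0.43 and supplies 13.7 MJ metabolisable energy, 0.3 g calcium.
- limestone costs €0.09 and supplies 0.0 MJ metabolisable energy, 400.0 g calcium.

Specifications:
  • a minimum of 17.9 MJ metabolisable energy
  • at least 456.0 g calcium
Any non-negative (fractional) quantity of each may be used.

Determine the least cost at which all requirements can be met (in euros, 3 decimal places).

€0.664

Let x1 = kg of maize, x2 = kg of limestone.
min 0.43x1 + 0.09x2 subject to:
  13.7x1 ≥ 17.9   (metabolisable energy)
  0.3x1 + 400x2 ≥ 456   (calcium)
  x1, x2 ≥ 0.
Both inputs are positive at the optimum. Binding constraints: metabolisable energy and calcium.
So maize = 1.3066 kg, limestone = 1.139 kg.
Hence cost = 0.43·1.3066 + 0.09·1.139 = €0.66435.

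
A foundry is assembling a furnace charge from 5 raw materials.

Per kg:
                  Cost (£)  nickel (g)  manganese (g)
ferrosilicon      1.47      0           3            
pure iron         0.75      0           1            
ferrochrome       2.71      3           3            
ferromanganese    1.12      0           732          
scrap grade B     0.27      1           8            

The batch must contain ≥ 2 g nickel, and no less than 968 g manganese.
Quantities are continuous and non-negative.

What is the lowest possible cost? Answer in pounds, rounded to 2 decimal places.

£2.00

Let x1 = kg of ferrosilicon, x2 = kg of pure iron, x3 = kg of ferrochrome, x4 = kg of ferromanganese, x5 = kg of scrap grade B.
Minimize 1.47x1 + 0.75x2 + 2.71x3 + 1.12x4 + 0.27x5 subject to:
  3x3 + 1x5 ≥ 2   (nickel)
  3x1 + 1x2 + 3x3 + 732x4 + 8x5 ≥ 968   (manganese)
  x1, x2, x3, x4, x5 ≥ 0.
The optimal basis is {ferromanganese, scrap grade B}; ferrosilicon, pure iron, ferrochrome drop out. Binding constraints: nickel and manganese.
Solving gives x4 = 1.301, x5 = 2.
Cost = 1.12·1.301 + 0.27·2 = 1.9971.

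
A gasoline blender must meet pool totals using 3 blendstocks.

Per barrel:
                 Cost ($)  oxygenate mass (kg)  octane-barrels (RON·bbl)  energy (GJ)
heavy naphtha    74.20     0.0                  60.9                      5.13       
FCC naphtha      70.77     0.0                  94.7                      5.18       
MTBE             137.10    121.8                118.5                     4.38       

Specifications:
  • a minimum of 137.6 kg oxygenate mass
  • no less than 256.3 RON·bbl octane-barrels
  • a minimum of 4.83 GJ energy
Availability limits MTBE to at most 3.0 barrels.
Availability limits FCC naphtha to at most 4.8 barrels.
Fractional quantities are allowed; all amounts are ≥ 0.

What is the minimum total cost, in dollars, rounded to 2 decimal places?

This is a linear program. Let x1 = barrels of heavy naphtha, x2 = barrels of FCC naphtha, x3 = barrels of MTBE.
Minimise 74.2x1 + 70.77x2 + 137.1x3 subject to:
  121.8x3 ≥ 137.6   (oxygenate mass)
  60.9x1 + 94.7x2 + 118.5x3 ≥ 256.3   (octane-barrels)
  5.13x1 + 5.18x2 + 4.38x3 ≥ 4.83   (energy)
  x3 ≤ 3
  x2 ≤ 4.8
  x1, x2, x3 ≥ 0.
At the optimum only FCC naphtha, MTBE are positive (heavy naphtha = 0). There the oxygenate mass and octane-barrels constraints are tight.
So FCC naphtha = 1.2928 barrels, MTBE = 1.12972 barrels.
Hence cost = 70.77·1.2928 + 137.1·1.12972 = $246.3761.

$246.38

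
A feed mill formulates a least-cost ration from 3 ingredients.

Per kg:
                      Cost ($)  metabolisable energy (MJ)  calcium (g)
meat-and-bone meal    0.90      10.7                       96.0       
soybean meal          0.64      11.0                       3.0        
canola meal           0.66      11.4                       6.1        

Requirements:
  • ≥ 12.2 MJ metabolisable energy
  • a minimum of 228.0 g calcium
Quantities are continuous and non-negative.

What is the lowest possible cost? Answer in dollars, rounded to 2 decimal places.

$2.14

Let x1 = kg of meat-and-bone meal, x2 = kg of soybean meal, x3 = kg of canola meal.
Minimize 0.9x1 + 0.64x2 + 0.66x3 subject to:
  10.7x1 + 11x2 + 11.4x3 ≥ 12.2   (metabolisable energy)
  96x1 + 3x2 + 6.1x3 ≥ 228   (calcium)
  x1, x2, x3 ≥ 0.
The minimum-cost mix takes nothing from soybean meal, canola meal — only meat-and-bone meal. The calcium requirement is met with equality.
That vertex is x1 = 2.375.
Hence cost = 0.9·2.375 = $2.1375.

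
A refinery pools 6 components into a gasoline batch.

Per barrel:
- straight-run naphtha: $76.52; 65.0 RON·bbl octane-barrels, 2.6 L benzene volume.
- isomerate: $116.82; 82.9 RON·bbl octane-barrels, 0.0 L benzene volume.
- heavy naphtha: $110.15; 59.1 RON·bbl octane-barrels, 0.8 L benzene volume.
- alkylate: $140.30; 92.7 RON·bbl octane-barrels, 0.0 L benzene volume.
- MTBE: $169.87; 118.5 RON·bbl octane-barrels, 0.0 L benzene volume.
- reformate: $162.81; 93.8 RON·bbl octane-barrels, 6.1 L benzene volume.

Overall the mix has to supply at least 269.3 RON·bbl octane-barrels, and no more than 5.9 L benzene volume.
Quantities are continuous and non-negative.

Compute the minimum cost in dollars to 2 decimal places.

$345.28

Let x1 = barrels of straight-run naphtha, x2 = barrels of isomerate, x3 = barrels of heavy naphtha, x4 = barrels of alkylate, x5 = barrels of MTBE, x6 = barrels of reformate.
min 76.52x1 + 116.82x2 + 110.15x3 + 140.3x4 + 169.87x5 + 162.81x6 s.t.:
  65x1 + 82.9x2 + 59.1x3 + 92.7x4 + 118.5x5 + 93.8x6 ≥ 269.3   (octane-barrels)
  2.6x1 + 0.8x3 + 6.1x6 ≤ 5.9   (benzene volume)
  x1, x2, x3, x4, x5, x6 ≥ 0.
At the optimum only straight-run naphtha, isomerate are positive (heavy naphtha, alkylate, MTBE, reformate = 0). The octane-barrels and benzene volume requirements are met with equality.
Optimal quantities: straight-run naphtha = 2.26923 barrels, isomerate = 1.46924 barrels.
Objective = 76.52·2.26923 + 116.82·1.46924 = 345.2781.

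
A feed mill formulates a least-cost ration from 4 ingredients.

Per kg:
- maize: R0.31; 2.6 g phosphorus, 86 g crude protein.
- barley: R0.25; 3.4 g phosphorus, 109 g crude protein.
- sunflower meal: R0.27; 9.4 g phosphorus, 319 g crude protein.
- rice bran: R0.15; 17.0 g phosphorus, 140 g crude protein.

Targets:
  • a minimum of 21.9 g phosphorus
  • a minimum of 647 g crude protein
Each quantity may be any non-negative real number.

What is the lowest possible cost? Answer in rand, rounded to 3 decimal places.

R0.555

This is a linear program. Let x1 = kg of maize, x2 = kg of barley, x3 = kg of sunflower meal, x4 = kg of rice bran.
min 0.31x1 + 0.25x2 + 0.27x3 + 0.15x4 subject to:
  2.6x1 + 3.4x2 + 9.4x3 + 17x4 ≥ 21.9   (phosphorus)
  86x1 + 109x2 + 319x3 + 140x4 ≥ 647   (crude protein)
  x1, x2, x3, x4 ≥ 0.
The cheapest feasible vertex uses only sunflower meal, rice bran; maize, barley are not used. Binding constraints: phosphorus and crude protein.
That vertex is x3 = 1.932, x4 = 0.2202.
Cost = 0.27·1.932 + 0.15·0.2202 = 0.55467.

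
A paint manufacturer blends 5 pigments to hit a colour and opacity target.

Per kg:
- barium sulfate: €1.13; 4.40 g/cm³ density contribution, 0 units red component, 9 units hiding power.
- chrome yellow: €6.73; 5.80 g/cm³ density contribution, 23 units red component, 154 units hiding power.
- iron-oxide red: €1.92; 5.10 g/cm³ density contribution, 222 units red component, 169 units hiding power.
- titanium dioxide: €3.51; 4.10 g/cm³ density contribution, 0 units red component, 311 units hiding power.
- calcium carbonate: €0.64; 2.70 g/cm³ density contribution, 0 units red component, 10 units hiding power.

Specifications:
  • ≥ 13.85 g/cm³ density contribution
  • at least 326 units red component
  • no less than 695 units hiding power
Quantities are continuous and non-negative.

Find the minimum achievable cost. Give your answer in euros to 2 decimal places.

€7.86

Let x1 = kg of barium sulfate, x2 = kg of chrome yellow, x3 = kg of iron-oxide red, x4 = kg of titanium dioxide, x5 = kg of calcium carbonate.
min 1.13x1 + 6.73x2 + 1.92x3 + 3.51x4 + 0.64x5 with:
  4.4x1 + 5.8x2 + 5.1x3 + 4.1x4 + 2.7x5 ≥ 13.85   (density contribution)
  23x2 + 222x3 ≥ 326   (red component)
  9x1 + 154x2 + 169x3 + 311x4 + 10x5 ≥ 695   (hiding power)
  x1, x2, x3, x4, x5 ≥ 0.
The minimum-cost mix takes nothing from barium sulfate, chrome yellow, calcium carbonate — only iron-oxide red, titanium dioxide. The density contribution and hiding power requirements are met with equality.
Solving gives x3 = 1.632, x4 = 1.348.
Objective = 1.92·1.632 + 3.51·1.348 = 7.8649.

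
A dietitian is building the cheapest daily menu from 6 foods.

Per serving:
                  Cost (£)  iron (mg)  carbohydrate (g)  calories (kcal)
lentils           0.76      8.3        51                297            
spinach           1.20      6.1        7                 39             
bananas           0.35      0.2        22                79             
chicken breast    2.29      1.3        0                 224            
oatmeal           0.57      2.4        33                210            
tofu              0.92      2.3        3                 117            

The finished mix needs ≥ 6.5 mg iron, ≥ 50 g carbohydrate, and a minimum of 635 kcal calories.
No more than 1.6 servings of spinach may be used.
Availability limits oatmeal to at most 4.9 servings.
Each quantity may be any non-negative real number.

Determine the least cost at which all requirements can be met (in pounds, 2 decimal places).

This is a linear program. Let x1 = servings of lentils, x2 = servings of spinach, x3 = servings of bananas, x4 = servings of chicken breast, x5 = servings of oatmeal, x6 = servings of tofu.
Minimise 0.76x1 + 1.2x2 + 0.35x3 + 2.29x4 + 0.57x5 + 0.92x6 with:
  8.3x1 + 6.1x2 + 0.2x3 + 1.3x4 + 2.4x5 + 2.3x6 ≥ 6.5   (iron)
  51x1 + 7x2 + 22x3 + 33x5 + 3x6 ≥ 50   (carbohydrate)
  297x1 + 39x2 + 79x3 + 224x4 + 210x5 + 117x6 ≥ 635   (calories)
  x2 ≤ 1.6
  x5 ≤ 4.9
  x1, x2, x3, x4, x5, x6 ≥ 0.
At the optimum only lentils is positive (spinach, bananas, chicken breast, oatmeal, tofu = 0). The calories requirement is met with equality.
That vertex is x1 = 2.138.
Cost = 0.76·2.138 = 1.6249.

£1.62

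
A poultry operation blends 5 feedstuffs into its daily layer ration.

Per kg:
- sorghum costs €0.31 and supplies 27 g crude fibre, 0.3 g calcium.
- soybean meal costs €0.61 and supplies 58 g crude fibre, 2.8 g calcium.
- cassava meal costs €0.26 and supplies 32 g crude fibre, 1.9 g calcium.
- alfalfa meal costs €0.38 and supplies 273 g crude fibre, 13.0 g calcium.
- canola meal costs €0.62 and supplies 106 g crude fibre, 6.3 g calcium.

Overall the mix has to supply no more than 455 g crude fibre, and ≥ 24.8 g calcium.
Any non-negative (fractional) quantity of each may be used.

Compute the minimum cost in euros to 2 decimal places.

Let x1 = kg of sorghum, x2 = kg of soybean meal, x3 = kg of cassava meal, x4 = kg of alfalfa meal, x5 = kg of canola meal.
min 0.31x1 + 0.61x2 + 0.26x3 + 0.38x4 + 0.62x5 subject to:
  27x1 + 58x2 + 32x3 + 273x4 + 106x5 ≤ 455   (crude fibre)
  0.3x1 + 2.8x2 + 1.9x3 + 13x4 + 6.3x5 ≥ 24.8   (calcium)
  x1, x2, x3, x4, x5 ≥ 0.
The minimum-cost mix takes nothing from sorghum, soybean meal, cassava meal — only alfalfa meal, canola meal. Binding constraints: crude fibre and calcium.
That vertex is x4 = 0.6952, x5 = 2.502.
Hence cost = 0.38·0.6952 + 0.62·2.502 = €1.8154.

€1.82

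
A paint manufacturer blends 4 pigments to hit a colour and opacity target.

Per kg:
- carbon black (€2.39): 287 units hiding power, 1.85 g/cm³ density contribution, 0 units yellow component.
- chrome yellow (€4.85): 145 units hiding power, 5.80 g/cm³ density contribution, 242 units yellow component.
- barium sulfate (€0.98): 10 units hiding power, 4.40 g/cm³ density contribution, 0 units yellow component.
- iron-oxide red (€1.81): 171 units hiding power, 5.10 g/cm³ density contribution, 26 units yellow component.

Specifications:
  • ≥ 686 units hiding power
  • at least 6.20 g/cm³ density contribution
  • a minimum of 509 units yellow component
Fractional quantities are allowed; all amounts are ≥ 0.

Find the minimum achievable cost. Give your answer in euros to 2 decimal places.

Treat it as an LP. Let x1 = kg of carbon black, x2 = kg of chrome yellow, x3 = kg of barium sulfate, x4 = kg of iron-oxide red.
min 2.39x1 + 4.85x2 + 0.98x3 + 1.81x4 s.t.:
  287x1 + 145x2 + 10x3 + 171x4 ≥ 686   (hiding power)
  1.85x1 + 5.8x2 + 4.4x3 + 5.1x4 ≥ 6.2   (density contribution)
  242x2 + 26x4 ≥ 509   (yellow component)
  x1, x2, x3, x4 ≥ 0.
The cheapest feasible vertex uses only chrome yellow, iron-oxide red; carbon black, barium sulfate are not used. The hiding power and yellow component requirements are met with equality.
Optimal quantities: chrome yellow = 1.84 kg, iron-oxide red = 2.452 kg.
Hence cost = 4.85·1.84 + 1.81·2.452 = €13.3621.

€13.36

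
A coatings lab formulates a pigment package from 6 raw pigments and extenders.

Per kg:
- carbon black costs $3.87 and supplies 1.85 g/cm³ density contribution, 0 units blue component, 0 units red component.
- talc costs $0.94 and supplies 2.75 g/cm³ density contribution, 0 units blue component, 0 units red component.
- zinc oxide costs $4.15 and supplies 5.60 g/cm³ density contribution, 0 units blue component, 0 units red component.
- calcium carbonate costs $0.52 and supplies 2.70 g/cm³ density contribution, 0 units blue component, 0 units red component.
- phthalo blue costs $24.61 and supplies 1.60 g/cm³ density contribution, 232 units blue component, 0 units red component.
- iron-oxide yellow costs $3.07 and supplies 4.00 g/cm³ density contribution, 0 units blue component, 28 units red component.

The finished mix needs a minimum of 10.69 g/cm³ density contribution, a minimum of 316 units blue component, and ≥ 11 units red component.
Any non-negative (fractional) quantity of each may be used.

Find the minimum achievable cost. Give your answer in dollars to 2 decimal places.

$36.06

Let x1 = kg of carbon black, x2 = kg of talc, x3 = kg of zinc oxide, x4 = kg of calcium carbonate, x5 = kg of phthalo blue, x6 = kg of iron-oxide yellow.
min 3.87x1 + 0.94x2 + 4.15x3 + 0.52x4 + 24.61x5 + 3.07x6 s.t.:
  1.85x1 + 2.75x2 + 5.6x3 + 2.7x4 + 1.6x5 + 4x6 ≥ 10.69   (density contribution)
  232x5 ≥ 316   (blue component)
  28x6 ≥ 11   (red component)
  x1, x2, x3, x4, x5, x6 ≥ 0.
The optimal basis is {calcium carbonate, phthalo blue, iron-oxide yellow}; carbon black, talc, zinc oxide drop out. There the density contribution, blue component, red component constraints are tight.
Optimal quantities: calcium carbonate = 2.57 kg, phthalo blue = 1.362 kg, iron-oxide yellow = 0.3929 kg.
Objective = 0.52·2.57 + 24.61·1.362 + 3.07·0.3929 = 36.0614.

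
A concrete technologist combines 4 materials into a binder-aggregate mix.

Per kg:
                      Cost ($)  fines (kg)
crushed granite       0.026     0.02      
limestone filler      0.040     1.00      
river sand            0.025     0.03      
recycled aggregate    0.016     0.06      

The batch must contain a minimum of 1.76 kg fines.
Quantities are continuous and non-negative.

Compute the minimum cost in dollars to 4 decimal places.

$0.0704

Treat it as an LP. Let x1 = kg of crushed granite, x2 = kg of limestone filler, x3 = kg of river sand, x4 = kg of recycled aggregate.
Minimise 0.026x1 + 0.04x2 + 0.025x3 + 0.016x4 s.t.:
  0.02x1 + 1x2 + 0.03x3 + 0.06x4 ≥ 1.76   (fines)
  x1, x2, x3, x4 ≥ 0.
The cheapest feasible vertex uses only limestone filler; crushed granite, river sand, recycled aggregate are not used. The fines requirement is met with equality.
That vertex is x2 = 1.76.
Cost = 0.04·1.76 = 0.070400.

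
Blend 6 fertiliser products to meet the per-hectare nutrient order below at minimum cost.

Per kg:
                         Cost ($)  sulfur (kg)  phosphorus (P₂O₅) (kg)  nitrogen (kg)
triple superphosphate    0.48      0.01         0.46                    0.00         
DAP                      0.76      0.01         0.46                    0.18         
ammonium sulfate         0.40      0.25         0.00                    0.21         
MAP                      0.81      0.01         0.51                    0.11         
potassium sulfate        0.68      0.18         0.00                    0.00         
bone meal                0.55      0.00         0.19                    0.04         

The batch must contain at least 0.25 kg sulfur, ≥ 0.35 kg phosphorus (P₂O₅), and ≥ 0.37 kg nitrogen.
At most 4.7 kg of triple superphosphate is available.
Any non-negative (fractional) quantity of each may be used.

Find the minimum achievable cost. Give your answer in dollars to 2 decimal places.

Treat it as an LP. Let x1 = kg of triple superphosphate, x2 = kg of DAP, x3 = kg of ammonium sulfate, x4 = kg of MAP, x5 = kg of potassium sulfate, x6 = kg of bone meal.
min 0.48x1 + 0.76x2 + 0.4x3 + 0.81x4 + 0.68x5 + 0.55x6 subject to:
  0.01x1 + 0.01x2 + 0.25x3 + 0.01x4 + 0.18x5 ≥ 0.25   (sulfur)
  0.46x1 + 0.46x2 + 0.51x4 + 0.19x6 ≥ 0.35   (phosphorus (P₂O₅))
  0.18x2 + 0.21x3 + 0.11x4 + 0.04x6 ≥ 0.37   (nitrogen)
  x1 ≤ 4.7
  x1, x2, x3, x4, x5, x6 ≥ 0.
The cheapest feasible vertex uses only DAP, ammonium sulfate; triple superphosphate, MAP, potassium sulfate, bone meal are not used. Binding constraints: phosphorus (P₂O₅) and nitrogen.
That vertex is x2 = 0.7609, x3 = 1.11.
Objective = 0.76·0.7609 + 0.4·1.11 = 1.0223.

$1.02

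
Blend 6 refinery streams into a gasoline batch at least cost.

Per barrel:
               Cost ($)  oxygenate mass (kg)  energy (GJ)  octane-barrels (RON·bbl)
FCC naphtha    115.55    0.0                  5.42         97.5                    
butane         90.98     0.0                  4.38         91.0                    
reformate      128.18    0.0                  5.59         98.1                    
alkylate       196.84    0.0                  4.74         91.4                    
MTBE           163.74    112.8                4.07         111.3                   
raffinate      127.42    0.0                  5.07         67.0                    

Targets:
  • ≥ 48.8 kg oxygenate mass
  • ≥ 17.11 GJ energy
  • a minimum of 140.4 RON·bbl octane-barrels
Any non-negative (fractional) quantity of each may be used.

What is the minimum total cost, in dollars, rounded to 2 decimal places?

$389.67

This is a linear program. Let x1 = barrels of FCC naphtha, x2 = barrels of butane, x3 = barrels of reformate, x4 = barrels of alkylate, x5 = barrels of MTBE, x6 = barrels of raffinate.
Minimize 115.55x1 + 90.98x2 + 128.18x3 + 196.84x4 + 163.74x5 + 127.42x6 subject to:
  112.8x5 ≥ 48.8   (oxygenate mass)
  5.42x1 + 4.38x2 + 5.59x3 + 4.74x4 + 4.07x5 + 5.07x6 ≥ 17.11   (energy)
  97.5x1 + 91x2 + 98.1x3 + 91.4x4 + 111.3x5 + 67x6 ≥ 140.4   (octane-barrels)
  x1, x2, x3, x4, x5, x6 ≥ 0.
The cheapest feasible vertex uses only butane, MTBE; FCC naphtha, reformate, alkylate, raffinate are not used. Binding constraints: oxygenate mass and energy.
Optimal quantities: butane = 3.5044 barrels, MTBE = 0.43262 barrels.
Cost = 90.98·3.5044 + 163.74·0.43262 = 389.6675.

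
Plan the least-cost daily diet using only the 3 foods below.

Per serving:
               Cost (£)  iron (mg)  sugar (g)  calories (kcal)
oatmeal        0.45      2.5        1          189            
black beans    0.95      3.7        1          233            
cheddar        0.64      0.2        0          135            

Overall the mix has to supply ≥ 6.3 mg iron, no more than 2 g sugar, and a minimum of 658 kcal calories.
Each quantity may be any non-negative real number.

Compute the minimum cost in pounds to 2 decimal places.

Let x1 = servings of oatmeal, x2 = servings of black beans, x3 = servings of cheddar.
min 0.45x1 + 0.95x2 + 0.64x3 with:
  2.5x1 + 3.7x2 + 0.2x3 ≥ 6.3   (iron)
  1x1 + 1x2 ≤ 2   (sugar)
  189x1 + 233x2 + 135x3 ≥ 658   (calories)
  x1, x2, x3 ≥ 0.
The optimal mix uses every input. The iron, sugar, calories requirements are met with equality.
That vertex is x1 = 1.22, x2 = 0.78, x3 = 1.82.
Objective = 0.45·1.22 + 0.95·0.78 + 0.64·1.82 = 2.4548.

£2.45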